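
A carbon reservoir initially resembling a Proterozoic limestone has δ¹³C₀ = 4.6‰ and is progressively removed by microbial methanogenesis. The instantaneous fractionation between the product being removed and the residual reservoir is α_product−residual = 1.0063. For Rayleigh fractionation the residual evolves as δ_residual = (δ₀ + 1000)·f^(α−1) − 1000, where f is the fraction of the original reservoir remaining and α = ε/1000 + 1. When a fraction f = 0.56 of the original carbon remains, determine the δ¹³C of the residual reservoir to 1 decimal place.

0.9‰

Rayleigh residual: δ_res = (δ₀ + 1000)·f^(α−1) − 1000
α − 1 = 0.00630
f^(α−1) = 0.56^(0.00630) = 0.996354
δ_res = (4.6 + 1000) × 0.996354 − 1000 = 1000.937 − 1000 = 0.94‰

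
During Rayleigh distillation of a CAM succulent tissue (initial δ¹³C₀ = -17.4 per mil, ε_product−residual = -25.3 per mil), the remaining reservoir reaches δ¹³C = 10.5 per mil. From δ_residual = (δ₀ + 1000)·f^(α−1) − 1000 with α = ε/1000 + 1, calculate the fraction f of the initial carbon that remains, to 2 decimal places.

α − 1 = ε/1000 = -0.0253
(δ_res + 1000)/(δ₀ + 1000) = (10.5 + 1000)/(-17.4 + 1000) = 1010.5/982.6 = 1.028394
f = 1.028394^(1/-0.0253) = exp(ln(1.028394)/-0.0253) = exp(0.02800/-0.0253)
f = exp(-1.1067) = 0.3307

0.33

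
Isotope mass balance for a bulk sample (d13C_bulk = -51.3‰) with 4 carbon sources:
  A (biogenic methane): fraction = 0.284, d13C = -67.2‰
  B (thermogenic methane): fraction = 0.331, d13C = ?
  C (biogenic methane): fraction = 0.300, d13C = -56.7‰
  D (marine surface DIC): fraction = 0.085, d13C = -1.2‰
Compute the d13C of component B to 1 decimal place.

Isotope mass balance: δ_bulk = Σ fᵢ·δᵢ.
-51.3 = 0.284×(-67.2) + 0.331×δ_B + 0.300×(-56.7) + 0.085×(-1.2)
0.331·δ_B = -51.3 − (-36.197) = -15.103
δ_B = -15.103 / 0.331 = -45.63‰

-45.6‰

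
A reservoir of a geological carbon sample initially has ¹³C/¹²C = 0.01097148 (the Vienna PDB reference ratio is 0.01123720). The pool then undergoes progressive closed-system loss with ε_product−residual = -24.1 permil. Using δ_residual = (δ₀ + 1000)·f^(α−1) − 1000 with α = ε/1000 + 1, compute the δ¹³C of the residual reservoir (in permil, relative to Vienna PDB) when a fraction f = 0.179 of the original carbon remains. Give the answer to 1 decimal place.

17.7 permil

δ₀ = (0.01097148/0.01123720 − 1)×1000 = (0.976354 − 1)×1000 = -23.646 permil
α − 1 = ε/1000 = -0.0241
f^(α−1) = 0.179^(-0.0241) = 1.042332
δ_res = (-23.646 + 1000) × 1.042332 − 1000 = 1017.685 − 1000 = 17.68 permil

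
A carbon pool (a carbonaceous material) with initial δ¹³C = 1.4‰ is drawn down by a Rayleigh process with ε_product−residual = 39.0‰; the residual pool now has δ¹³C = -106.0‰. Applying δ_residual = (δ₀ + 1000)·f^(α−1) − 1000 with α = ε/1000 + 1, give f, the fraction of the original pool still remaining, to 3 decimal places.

α − 1 = ε/1000 = 0.0390
(δ_res + 1000)/(δ₀ + 1000) = (-106.0 + 1000)/(1.4 + 1000) = 894.0/1001.4 = 0.892750
f = 0.892750^(1/0.0390) = exp(ln(0.892750)/0.0390) = exp(-0.11345/0.0390)
f = exp(-2.9089) = 0.0545

0.055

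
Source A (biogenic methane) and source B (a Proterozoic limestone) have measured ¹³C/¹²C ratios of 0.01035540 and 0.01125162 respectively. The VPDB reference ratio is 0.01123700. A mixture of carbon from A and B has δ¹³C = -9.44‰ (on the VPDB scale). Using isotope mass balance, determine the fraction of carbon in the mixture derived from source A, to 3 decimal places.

δ_A = (0.01035540/0.01123700 − 1)×1000 = (0.921545 − 1)×1000 = -78.455‰
δ_B = (0.01125162/0.01123700 − 1)×1000 = (1.001301 − 1)×1000 = 1.301‰
f_A = (δ_mix − δ_B)/(δ_A − δ_B) = (-9.44 − (1.301))/(-78.455 − (1.301))
f_A = -10.741 / -79.756 = 0.1347

0.135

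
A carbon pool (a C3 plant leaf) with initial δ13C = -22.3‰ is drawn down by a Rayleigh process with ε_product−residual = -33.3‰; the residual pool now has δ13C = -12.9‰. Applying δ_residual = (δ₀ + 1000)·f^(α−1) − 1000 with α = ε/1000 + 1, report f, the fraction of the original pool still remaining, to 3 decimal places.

α − 1 = ε/1000 = -0.0333
(δ_res + 1000)/(δ₀ + 1000) = (-12.9 + 1000)/(-22.3 + 1000) = 987.1/977.7 = 1.009614
f = 1.009614^(1/-0.0333) = exp(ln(1.009614)/-0.0333) = exp(0.00957/-0.0333)
f = exp(-0.2873) = 0.7503

0.750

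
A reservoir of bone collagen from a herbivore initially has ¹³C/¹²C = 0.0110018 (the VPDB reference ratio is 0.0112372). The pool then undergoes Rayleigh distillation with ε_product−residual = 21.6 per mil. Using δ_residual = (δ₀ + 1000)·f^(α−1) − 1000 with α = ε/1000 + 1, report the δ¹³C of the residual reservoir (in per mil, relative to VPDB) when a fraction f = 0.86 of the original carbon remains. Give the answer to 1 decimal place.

-24.1 per mil

δ₀ = (0.0110018/0.0112372 − 1)×1000 = (0.979052 − 1)×1000 = -20.948 per mil
α − 1 = ε/1000 = 0.0216
f^(α−1) = 0.86^(0.0216) = 0.996748
δ_res = (-20.948 + 1000) × 0.996748 − 1000 = 975.867 − 1000 = -24.13 per mil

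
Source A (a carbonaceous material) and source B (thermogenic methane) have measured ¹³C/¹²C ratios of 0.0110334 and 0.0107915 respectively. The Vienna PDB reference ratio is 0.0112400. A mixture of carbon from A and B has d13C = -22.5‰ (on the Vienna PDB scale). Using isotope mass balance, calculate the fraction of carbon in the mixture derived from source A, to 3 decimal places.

0.809

δ_A = (0.0110334/0.0112400 − 1)×1000 = (0.981619 − 1)×1000 = -18.381‰
δ_B = (0.0107915/0.0112400 − 1)×1000 = (0.960098 − 1)×1000 = -39.902‰
f_A = (δ_mix − δ_B)/(δ_A − δ_B) = (-22.5 − (-39.902))/(-18.381 − (-39.902))
f_A = 17.402 / 21.521 = 0.8086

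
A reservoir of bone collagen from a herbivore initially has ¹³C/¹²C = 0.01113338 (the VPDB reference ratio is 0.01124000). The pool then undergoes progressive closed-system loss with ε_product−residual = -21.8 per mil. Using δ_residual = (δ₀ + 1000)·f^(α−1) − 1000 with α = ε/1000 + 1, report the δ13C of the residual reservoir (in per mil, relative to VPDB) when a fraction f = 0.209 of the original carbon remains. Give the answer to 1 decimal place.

δ₀ = (0.01113338/0.01124000 − 1)×1000 = (0.990514 − 1)×1000 = -9.486 per mil
α − 1 = ε/1000 = -0.0218
f^(α−1) = 0.209^(-0.0218) = 1.034715
δ_res = (-9.486 + 1000) × 1.034715 − 1000 = 1024.900 − 1000 = 24.90 per mil

24.9 per mil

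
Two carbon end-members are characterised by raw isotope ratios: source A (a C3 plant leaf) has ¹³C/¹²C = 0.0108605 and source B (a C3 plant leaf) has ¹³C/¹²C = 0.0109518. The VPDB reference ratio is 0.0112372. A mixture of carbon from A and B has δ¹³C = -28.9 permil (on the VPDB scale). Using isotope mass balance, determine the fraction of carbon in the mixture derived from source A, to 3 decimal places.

0.431

δ_A = (0.0108605/0.0112372 − 1)×1000 = (0.966477 − 1)×1000 = -33.523 permil
δ_B = (0.0109518/0.0112372 − 1)×1000 = (0.974602 − 1)×1000 = -25.398 permil
f_A = (δ_mix − δ_B)/(δ_A − δ_B) = (-28.9 − (-25.398))/(-33.523 − (-25.398))
f_A = -3.502 / -8.125 = 0.4311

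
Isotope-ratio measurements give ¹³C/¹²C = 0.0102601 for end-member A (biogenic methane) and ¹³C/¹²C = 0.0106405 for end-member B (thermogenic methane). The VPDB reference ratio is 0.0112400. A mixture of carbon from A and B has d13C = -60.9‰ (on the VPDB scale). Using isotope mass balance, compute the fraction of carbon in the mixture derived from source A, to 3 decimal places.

δ_A = (0.0102601/0.0112400 − 1)×1000 = (0.912820 − 1)×1000 = -87.180‰
δ_B = (0.0106405/0.0112400 − 1)×1000 = (0.946664 − 1)×1000 = -53.336‰
f_A = (δ_mix − δ_B)/(δ_A − δ_B) = (-60.9 − (-53.336))/(-87.180 − (-53.336))
f_A = -7.564 / -33.843 = 0.2235

0.223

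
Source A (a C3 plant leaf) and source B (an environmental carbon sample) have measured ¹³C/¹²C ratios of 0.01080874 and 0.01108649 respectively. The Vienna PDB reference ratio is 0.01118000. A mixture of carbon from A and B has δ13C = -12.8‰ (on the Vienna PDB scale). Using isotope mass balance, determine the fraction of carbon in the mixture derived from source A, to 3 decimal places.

δ_A = (0.01080874/0.01118000 − 1)×1000 = (0.966792 − 1)×1000 = -33.208‰
δ_B = (0.01108649/0.01118000 − 1)×1000 = (0.991636 − 1)×1000 = -8.364‰
f_A = (δ_mix − δ_B)/(δ_A − δ_B) = (-12.8 − (-8.364))/(-33.208 − (-8.364))
f_A = -4.436 / -24.843 = 0.1786

0.179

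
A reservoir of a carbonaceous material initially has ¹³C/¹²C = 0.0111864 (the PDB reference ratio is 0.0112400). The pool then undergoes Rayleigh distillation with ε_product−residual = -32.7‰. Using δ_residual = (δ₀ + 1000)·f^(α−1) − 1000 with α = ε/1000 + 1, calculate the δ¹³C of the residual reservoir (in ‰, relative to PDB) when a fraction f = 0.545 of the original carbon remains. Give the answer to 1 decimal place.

δ₀ = (0.0111864/0.0112400 − 1)×1000 = (0.995231 − 1)×1000 = -4.769‰
α − 1 = ε/1000 = -0.0327
f^(α−1) = 0.545^(-0.0327) = 1.020046
δ_res = (-4.769 + 1000) × 1.020046 − 1000 = 1015.182 − 1000 = 15.18‰

15.2‰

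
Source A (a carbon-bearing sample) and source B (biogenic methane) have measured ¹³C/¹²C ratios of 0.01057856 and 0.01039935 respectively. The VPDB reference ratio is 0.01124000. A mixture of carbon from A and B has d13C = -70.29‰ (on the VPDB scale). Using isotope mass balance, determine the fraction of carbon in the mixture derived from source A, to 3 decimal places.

δ_A = (0.01057856/0.01124000 − 1)×1000 = (0.941153 − 1)×1000 = -58.847‰
δ_B = (0.01039935/0.01124000 − 1)×1000 = (0.925209 − 1)×1000 = -74.791‰
f_A = (δ_mix − δ_B)/(δ_A − δ_B) = (-70.29 − (-74.791))/(-58.847 − (-74.791))
f_A = 4.501 / 15.944 = 0.2823

0.282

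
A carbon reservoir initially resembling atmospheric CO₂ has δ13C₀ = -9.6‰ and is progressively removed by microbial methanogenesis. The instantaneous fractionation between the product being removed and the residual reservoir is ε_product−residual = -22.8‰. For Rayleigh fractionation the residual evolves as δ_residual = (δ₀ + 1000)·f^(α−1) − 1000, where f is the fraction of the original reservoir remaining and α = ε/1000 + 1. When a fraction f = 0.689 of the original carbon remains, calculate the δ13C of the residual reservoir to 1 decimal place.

Rayleigh residual: δ_res = (δ₀ + 1000)·f^(α−1) − 1000
α = ε/1000 + 1 = 0.97720, so α − 1 = -0.02280
f^(α−1) = 0.689^(-0.02280) = 1.008529
δ_res = (-9.6 + 1000) × 1.008529 − 1000 = 998.848 − 1000 = -1.15‰

-1.2‰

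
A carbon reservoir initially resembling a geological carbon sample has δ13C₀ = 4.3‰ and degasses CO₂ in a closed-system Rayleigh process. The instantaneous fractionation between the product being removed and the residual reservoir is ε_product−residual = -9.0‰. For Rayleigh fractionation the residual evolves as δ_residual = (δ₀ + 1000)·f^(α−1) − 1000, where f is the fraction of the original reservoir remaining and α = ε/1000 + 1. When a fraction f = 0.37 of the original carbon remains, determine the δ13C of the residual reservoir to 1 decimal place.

Rayleigh residual: δ_res = (δ₀ + 1000)·f^(α−1) − 1000
α = ε/1000 + 1 = 0.99100, so α − 1 = -0.00900
f^(α−1) = 0.37^(-0.00900) = 1.008988
δ_res = (4.3 + 1000) × 1.008988 − 1000 = 1013.327 − 1000 = 13.33‰

13.3‰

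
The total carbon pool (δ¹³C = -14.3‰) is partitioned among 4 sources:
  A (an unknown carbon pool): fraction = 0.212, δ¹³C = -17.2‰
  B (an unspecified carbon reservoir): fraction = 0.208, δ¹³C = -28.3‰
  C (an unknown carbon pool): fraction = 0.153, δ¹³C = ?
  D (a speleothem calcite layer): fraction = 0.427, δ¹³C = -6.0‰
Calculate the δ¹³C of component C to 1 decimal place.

Isotope mass balance: δ_bulk = Σ fᵢ·δᵢ.
-14.3 = 0.212×(-17.2) + 0.208×(-28.3) + 0.153×δ_C + 0.427×(-6.0)
0.153·δ_C = -14.3 − (-12.095) = -2.205
δ_C = -2.205 / 0.153 = -14.41‰

-14.4‰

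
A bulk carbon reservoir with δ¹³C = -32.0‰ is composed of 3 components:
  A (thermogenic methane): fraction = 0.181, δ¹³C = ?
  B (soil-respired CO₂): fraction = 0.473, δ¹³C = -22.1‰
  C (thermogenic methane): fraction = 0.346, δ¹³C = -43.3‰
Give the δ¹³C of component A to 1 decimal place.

-36.3‰

Isotope mass balance: δ_bulk = Σ fᵢ·δᵢ.
-32.0 = 0.181×δ_A + 0.473×(-22.1) + 0.346×(-43.3)
0.181·δ_A = -32.0 − (-25.435) = -6.565
δ_A = -6.565 / 0.181 = -36.27‰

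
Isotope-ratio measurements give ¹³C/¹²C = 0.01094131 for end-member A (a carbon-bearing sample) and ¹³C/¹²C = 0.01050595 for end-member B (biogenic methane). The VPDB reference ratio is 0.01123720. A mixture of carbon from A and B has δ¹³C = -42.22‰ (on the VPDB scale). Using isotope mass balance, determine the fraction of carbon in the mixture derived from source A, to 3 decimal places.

0.590

δ_A = (0.01094131/0.01123720 − 1)×1000 = (0.973669 − 1)×1000 = -26.331‰
δ_B = (0.01050595/0.01123720 − 1)×1000 = (0.934926 − 1)×1000 = -65.074‰
f_A = (δ_mix − δ_B)/(δ_A − δ_B) = (-42.22 − (-65.074))/(-26.331 − (-65.074))
f_A = 22.854 / 38.743 = 0.5899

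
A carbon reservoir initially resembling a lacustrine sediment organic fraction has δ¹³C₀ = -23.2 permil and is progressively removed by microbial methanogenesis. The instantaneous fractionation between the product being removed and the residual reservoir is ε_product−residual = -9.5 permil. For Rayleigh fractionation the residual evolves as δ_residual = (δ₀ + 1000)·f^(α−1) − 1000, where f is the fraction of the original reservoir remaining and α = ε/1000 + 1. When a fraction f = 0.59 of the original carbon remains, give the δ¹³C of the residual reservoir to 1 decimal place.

Rayleigh residual: δ_res = (δ₀ + 1000)·f^(α−1) − 1000
α = ε/1000 + 1 = 0.99050, so α − 1 = -0.00950
f^(α−1) = 0.59^(-0.00950) = 1.005025
δ_res = (-23.2 + 1000) × 1.005025 − 1000 = 981.709 − 1000 = -18.29 permil

-18.3 permil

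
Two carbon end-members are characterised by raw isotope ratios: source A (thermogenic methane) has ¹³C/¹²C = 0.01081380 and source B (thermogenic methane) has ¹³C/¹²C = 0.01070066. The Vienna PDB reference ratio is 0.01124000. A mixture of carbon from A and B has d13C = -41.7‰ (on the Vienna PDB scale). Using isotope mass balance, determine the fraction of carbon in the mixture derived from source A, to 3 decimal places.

δ_A = (0.01081380/0.01124000 − 1)×1000 = (0.962082 − 1)×1000 = -37.918‰
δ_B = (0.01070066/0.01124000 − 1)×1000 = (0.952016 − 1)×1000 = -47.984‰
f_A = (δ_mix − δ_B)/(δ_A − δ_B) = (-41.7 − (-47.984))/(-37.918 − (-47.984))
f_A = 6.284 / 10.066 = 0.6243

0.624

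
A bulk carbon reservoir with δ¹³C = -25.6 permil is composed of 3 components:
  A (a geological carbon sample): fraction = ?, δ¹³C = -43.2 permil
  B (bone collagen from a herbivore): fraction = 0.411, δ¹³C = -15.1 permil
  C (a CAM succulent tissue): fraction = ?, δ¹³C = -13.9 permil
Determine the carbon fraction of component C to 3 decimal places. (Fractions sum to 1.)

0.207

Let f_C and f_A be the unknown fractions; fractions sum to 1 so f_C + f_A = 0.589.
Mass balance: Σ fᵢ·δᵢ = δ_bulk ⇒ f_C·(-13.9) + f_A·(-43.2) = -25.6 − (-6.206) = -19.394
Substitute f_A = 0.589 − f_C:
f_C·(-13.9 − -43.2) = -19.394 − 0.589×(-43.2) = 6.051
f_C = 6.051 / 29.3 = 0.2065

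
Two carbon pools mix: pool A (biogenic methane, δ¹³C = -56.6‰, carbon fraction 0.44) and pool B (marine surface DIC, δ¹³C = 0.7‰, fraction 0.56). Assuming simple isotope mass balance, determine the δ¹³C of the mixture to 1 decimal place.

-24.5‰

δ_mix = f_A·δ_A + f_B·δ_B
δ_mix = 0.44 × (-56.6) + 0.56 × (0.7)
δ_mix = -24.90 + 0.39 = -24.51‰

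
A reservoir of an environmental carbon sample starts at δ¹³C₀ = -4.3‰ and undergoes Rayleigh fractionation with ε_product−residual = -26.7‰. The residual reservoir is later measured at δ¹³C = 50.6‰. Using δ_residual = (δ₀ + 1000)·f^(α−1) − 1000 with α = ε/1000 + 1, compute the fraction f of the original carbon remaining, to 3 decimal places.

α − 1 = ε/1000 = -0.0267
(δ_res + 1000)/(δ₀ + 1000) = (50.6 + 1000)/(-4.3 + 1000) = 1050.6/995.7 = 1.055137
f = 1.055137^(1/-0.0267) = exp(ln(1.055137)/-0.0267) = exp(0.05367/-0.0267)
f = exp(-2.0101) = 0.1340

0.134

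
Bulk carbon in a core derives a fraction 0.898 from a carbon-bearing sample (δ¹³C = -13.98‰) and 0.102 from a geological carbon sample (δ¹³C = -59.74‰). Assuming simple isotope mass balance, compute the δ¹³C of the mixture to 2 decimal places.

δ_mix = f_A·δ_A + f_B·δ_B
δ_mix = 0.898 × (-13.98) + 0.102 × (-59.74)
δ_mix = -12.554 + -6.093 = -18.648‰

-18.65‰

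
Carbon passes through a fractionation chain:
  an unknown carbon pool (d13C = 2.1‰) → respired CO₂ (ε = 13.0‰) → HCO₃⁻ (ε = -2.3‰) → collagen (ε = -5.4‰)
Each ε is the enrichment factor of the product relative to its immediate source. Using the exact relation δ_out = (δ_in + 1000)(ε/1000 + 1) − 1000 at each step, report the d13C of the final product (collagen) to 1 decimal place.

7.3‰

step 1: δ = (2.10 + 1000)·(13.0/1000 + 1) − 1000 = 15.13‰
step 2: δ = (15.13 + 1000)·(-2.3/1000 + 1) − 1000 = 12.79‰
step 3: δ = (12.79 + 1000)·(-5.4/1000 + 1) − 1000 = 7.32‰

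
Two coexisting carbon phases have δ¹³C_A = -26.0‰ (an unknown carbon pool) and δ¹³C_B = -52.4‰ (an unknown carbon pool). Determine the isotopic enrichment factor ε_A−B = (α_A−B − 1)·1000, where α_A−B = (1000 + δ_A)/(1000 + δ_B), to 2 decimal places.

27.86‰

α_A−B = (1000 + -26.0) / (1000 + -52.4) = 974.0 / 947.6 = 1.027860
ε_A−B = (1.027860 − 1) × 1000 = 27.860‰
(The approximation ε ≈ δ_A − δ_B would give 26.4‰.)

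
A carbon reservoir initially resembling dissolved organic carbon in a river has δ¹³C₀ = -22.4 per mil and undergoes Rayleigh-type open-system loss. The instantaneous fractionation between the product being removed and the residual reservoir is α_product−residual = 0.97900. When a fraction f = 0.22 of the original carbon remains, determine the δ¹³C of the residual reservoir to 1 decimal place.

Rayleigh residual: δ_res = (δ₀ + 1000)·f^(α−1) − 1000
α − 1 = -0.02100
f^(α−1) = 0.22^(-0.02100) = 1.032308
δ_res = (-22.4 + 1000) × 1.032308 − 1000 = 1009.184 − 1000 = 9.18 per mil

9.2 per mil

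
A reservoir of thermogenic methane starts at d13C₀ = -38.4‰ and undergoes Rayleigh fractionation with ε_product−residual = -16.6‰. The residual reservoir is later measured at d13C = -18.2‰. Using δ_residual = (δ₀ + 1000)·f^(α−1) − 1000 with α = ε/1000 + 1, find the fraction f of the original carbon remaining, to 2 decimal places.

0.29

α − 1 = ε/1000 = -0.0166
(δ_res + 1000)/(δ₀ + 1000) = (-18.2 + 1000)/(-38.4 + 1000) = 981.8/961.6 = 1.021007
f = 1.021007^(1/-0.0166) = exp(ln(1.021007)/-0.0166) = exp(0.02079/-0.0166)
f = exp(-1.2524) = 0.2858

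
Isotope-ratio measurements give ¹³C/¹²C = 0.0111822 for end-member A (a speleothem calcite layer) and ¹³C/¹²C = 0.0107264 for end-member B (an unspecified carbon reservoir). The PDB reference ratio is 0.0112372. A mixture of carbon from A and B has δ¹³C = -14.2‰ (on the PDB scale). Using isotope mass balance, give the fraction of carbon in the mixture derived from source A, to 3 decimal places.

0.771

δ_A = (0.0111822/0.0112372 − 1)×1000 = (0.995106 − 1)×1000 = -4.894‰
δ_B = (0.0107264/0.0112372 − 1)×1000 = (0.954544 − 1)×1000 = -45.456‰
f_A = (δ_mix − δ_B)/(δ_A − δ_B) = (-14.2 − (-45.456))/(-4.894 − (-45.456))
f_A = 31.256 / 40.562 = 0.7706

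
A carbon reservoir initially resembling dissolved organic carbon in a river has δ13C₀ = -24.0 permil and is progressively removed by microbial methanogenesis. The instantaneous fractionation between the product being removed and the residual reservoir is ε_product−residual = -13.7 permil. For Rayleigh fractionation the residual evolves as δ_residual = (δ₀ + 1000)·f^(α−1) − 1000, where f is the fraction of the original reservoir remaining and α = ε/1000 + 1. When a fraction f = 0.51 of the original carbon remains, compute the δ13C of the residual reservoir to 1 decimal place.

Rayleigh residual: δ_res = (δ₀ + 1000)·f^(α−1) − 1000
α = ε/1000 + 1 = 0.98630, so α − 1 = -0.01370
f^(α−1) = 0.51^(-0.01370) = 1.009268
δ_res = (-24.0 + 1000) × 1.009268 − 1000 = 985.045 − 1000 = -14.95 permil

-15.0 permil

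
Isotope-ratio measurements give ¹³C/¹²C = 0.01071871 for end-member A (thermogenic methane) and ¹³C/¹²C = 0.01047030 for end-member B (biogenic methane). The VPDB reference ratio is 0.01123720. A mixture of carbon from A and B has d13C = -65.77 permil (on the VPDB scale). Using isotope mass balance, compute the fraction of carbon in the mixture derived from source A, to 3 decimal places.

δ_A = (0.01071871/0.01123720 − 1)×1000 = (0.953860 − 1)×1000 = -46.140 permil
δ_B = (0.01047030/0.01123720 − 1)×1000 = (0.931753 − 1)×1000 = -68.247 permil
f_A = (δ_mix − δ_B)/(δ_A − δ_B) = (-65.77 − (-68.247))/(-46.140 − (-68.247))
f_A = 2.477 / 22.106 = 0.1120

0.112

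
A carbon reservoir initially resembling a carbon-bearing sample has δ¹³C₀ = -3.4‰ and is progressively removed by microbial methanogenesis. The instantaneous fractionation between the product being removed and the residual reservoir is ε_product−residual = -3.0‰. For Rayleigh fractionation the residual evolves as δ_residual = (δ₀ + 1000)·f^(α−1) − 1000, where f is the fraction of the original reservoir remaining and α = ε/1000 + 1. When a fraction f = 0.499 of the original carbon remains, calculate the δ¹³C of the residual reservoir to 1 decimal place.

-1.3‰

Rayleigh residual: δ_res = (δ₀ + 1000)·f^(α−1) − 1000
α = ε/1000 + 1 = 0.99700, so α − 1 = -0.00300
f^(α−1) = 0.499^(-0.00300) = 1.002088
δ_res = (-3.4 + 1000) × 1.002088 − 1000 = 998.681 − 1000 = -1.32‰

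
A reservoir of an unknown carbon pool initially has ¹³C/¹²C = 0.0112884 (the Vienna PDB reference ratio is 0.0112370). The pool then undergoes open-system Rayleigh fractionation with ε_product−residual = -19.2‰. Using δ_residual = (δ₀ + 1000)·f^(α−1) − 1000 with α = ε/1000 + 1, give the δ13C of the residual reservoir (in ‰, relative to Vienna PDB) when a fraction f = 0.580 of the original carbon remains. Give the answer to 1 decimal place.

δ₀ = (0.0112884/0.0112370 − 1)×1000 = (1.004574 − 1)×1000 = 4.574‰
α − 1 = ε/1000 = -0.0192
f^(α−1) = 0.580^(-0.0192) = 1.010514
δ_res = (4.574 + 1000) × 1.010514 − 1000 = 1015.136 − 1000 = 15.14‰

15.1‰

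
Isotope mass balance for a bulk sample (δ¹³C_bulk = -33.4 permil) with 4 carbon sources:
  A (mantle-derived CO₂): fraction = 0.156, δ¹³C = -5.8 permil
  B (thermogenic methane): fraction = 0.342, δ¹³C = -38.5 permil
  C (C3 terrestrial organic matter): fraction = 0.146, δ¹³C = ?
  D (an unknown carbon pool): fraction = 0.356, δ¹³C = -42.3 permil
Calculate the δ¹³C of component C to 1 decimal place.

-29.2 permil

Isotope mass balance: δ_bulk = Σ fᵢ·δᵢ.
-33.4 = 0.156×(-5.8) + 0.342×(-38.5) + 0.146×δ_C + 0.356×(-42.3)
0.146·δ_C = -33.4 − (-29.131) = -4.269
δ_C = -4.269 / 0.146 = -29.24 permil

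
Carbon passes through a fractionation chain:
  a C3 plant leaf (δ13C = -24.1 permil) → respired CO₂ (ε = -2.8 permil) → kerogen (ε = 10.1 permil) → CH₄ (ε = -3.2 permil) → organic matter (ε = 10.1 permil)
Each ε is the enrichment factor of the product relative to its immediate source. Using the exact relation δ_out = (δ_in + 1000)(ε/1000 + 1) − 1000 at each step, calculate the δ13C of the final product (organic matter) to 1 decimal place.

-10.3 permil

step 1: δ = (-24.10 + 1000)·(-2.8/1000 + 1) − 1000 = -26.83 permil
step 2: δ = (-26.83 + 1000)·(10.1/1000 + 1) − 1000 = -17.00 permil
step 3: δ = (-17.00 + 1000)·(-3.2/1000 + 1) − 1000 = -20.15 permil
step 4: δ = (-20.15 + 1000)·(10.1/1000 + 1) − 1000 = -10.25 permil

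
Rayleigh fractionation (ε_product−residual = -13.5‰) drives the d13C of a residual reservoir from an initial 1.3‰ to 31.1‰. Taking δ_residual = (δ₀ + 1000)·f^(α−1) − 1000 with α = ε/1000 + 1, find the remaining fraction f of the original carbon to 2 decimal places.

α − 1 = ε/1000 = -0.0135
(δ_res + 1000)/(δ₀ + 1000) = (31.1 + 1000)/(1.3 + 1000) = 1031.1/1001.3 = 1.029761
f = 1.029761^(1/-0.0135) = exp(ln(1.029761)/-0.0135) = exp(0.02933/-0.0135)
f = exp(-2.1724) = 0.1139

0.11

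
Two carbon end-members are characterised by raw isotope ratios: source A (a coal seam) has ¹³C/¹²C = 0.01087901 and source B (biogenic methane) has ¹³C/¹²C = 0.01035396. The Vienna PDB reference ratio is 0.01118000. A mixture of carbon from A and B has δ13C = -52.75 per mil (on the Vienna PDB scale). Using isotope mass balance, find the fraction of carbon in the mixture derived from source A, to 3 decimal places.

0.450

δ_A = (0.01087901/0.01118000 − 1)×1000 = (0.973078 − 1)×1000 = -26.922 per mil
δ_B = (0.01035396/0.01118000 − 1)×1000 = (0.926114 − 1)×1000 = -73.886 per mil
f_A = (δ_mix − δ_B)/(δ_A − δ_B) = (-52.75 − (-73.886))/(-26.922 − (-73.886))
f_A = 21.136 / 46.963 = 0.4500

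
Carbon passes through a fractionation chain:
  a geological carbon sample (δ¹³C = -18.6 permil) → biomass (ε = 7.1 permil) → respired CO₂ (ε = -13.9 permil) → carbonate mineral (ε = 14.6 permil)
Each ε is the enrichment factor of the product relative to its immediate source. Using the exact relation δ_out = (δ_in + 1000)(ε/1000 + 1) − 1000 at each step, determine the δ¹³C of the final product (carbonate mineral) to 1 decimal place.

-11.1 permil

step 1: δ = (-18.60 + 1000)·(7.1/1000 + 1) − 1000 = -11.63 permil
step 2: δ = (-11.63 + 1000)·(-13.9/1000 + 1) − 1000 = -25.37 permil
step 3: δ = (-25.37 + 1000)·(14.6/1000 + 1) − 1000 = -11.14 permil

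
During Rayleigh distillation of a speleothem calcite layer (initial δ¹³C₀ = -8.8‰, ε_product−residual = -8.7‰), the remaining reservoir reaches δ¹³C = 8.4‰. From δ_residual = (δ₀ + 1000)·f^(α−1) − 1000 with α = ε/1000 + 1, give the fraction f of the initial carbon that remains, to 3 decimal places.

0.138

α − 1 = ε/1000 = -0.0087
(δ_res + 1000)/(δ₀ + 1000) = (8.4 + 1000)/(-8.8 + 1000) = 1008.4/991.2 = 1.017353
f = 1.017353^(1/-0.0087) = exp(ln(1.017353)/-0.0087) = exp(0.01720/-0.0087)
f = exp(-1.9775) = 0.1384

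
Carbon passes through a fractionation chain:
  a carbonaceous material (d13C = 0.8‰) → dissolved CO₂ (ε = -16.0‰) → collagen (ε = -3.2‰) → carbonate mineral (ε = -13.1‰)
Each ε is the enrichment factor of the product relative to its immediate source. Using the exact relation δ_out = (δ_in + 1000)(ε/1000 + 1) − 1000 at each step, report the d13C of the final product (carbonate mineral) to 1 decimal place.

-31.2‰

step 1: δ = (0.80 + 1000)·(-16.0/1000 + 1) − 1000 = -15.21‰
step 2: δ = (-15.21 + 1000)·(-3.2/1000 + 1) − 1000 = -18.36‰
step 3: δ = (-18.36 + 1000)·(-13.1/1000 + 1) − 1000 = -31.22‰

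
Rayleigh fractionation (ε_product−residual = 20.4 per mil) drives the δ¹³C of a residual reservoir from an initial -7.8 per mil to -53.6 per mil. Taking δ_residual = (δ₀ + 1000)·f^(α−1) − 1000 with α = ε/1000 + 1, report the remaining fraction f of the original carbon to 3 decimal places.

0.099

α − 1 = ε/1000 = 0.0204
(δ_res + 1000)/(δ₀ + 1000) = (-53.6 + 1000)/(-7.8 + 1000) = 946.4/992.2 = 0.953840
f = 0.953840^(1/0.0204) = exp(ln(0.953840)/0.0204) = exp(-0.04726/0.0204)
f = exp(-2.3166) = 0.0986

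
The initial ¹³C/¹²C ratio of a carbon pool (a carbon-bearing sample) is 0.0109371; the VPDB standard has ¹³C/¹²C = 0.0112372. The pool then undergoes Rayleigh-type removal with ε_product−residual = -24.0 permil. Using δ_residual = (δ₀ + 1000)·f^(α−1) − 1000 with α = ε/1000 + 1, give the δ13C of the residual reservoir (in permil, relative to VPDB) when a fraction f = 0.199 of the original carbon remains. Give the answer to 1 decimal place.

δ₀ = (0.0109371/0.0112372 − 1)×1000 = (0.973294 − 1)×1000 = -26.706 permil
α − 1 = ε/1000 = -0.0240
f^(α−1) = 0.199^(-0.0240) = 1.039507
δ_res = (-26.706 + 1000) × 1.039507 − 1000 = 1011.746 − 1000 = 11.75 permil

11.7 permil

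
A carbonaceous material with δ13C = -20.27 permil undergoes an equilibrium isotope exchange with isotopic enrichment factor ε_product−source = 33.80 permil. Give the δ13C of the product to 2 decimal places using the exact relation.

Exactly, δ_product = (δ_source + 1000)·(ε/1000 + 1) − 1000.
δ_product = (-20.27 + 1000) × (33.80/1000 + 1) − 1000
δ_product = 12.845 permil

12.84 permil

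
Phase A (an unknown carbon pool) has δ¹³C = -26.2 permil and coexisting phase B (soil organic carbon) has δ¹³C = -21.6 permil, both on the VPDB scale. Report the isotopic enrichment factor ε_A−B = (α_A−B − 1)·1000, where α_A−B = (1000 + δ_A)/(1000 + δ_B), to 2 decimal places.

-4.70 permil

α_A−B = (1000 + -26.2) / (1000 + -21.6) = 973.8 / 978.4 = 0.995298
ε_A−B = (0.995298 − 1) × 1000 = -4.702 permil
(The approximation ε ≈ δ_A − δ_B would give -4.6 permil.)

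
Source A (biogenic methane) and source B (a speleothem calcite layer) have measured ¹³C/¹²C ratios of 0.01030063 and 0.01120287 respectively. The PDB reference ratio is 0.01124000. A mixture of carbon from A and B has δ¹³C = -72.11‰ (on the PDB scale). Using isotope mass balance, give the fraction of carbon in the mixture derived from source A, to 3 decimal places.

0.857

δ_A = (0.01030063/0.01124000 − 1)×1000 = (0.916426 − 1)×1000 = -83.574‰
δ_B = (0.01120287/0.01124000 − 1)×1000 = (0.996697 − 1)×1000 = -3.303‰
f_A = (δ_mix − δ_B)/(δ_A − δ_B) = (-72.11 − (-3.303))/(-83.574 − (-3.303))
f_A = -68.807 / -80.270 = 0.8572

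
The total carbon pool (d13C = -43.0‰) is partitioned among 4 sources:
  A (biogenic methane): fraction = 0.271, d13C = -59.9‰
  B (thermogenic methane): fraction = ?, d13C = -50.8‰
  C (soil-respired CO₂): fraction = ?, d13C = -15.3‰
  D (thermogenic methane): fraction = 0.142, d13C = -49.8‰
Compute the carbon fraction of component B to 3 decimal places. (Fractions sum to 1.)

0.302

Let f_B and f_C be the unknown fractions; fractions sum to 1 so f_B + f_C = 0.587.
Mass balance: Σ fᵢ·δᵢ = δ_bulk ⇒ f_B·(-50.8) + f_C·(-15.3) = -43.0 − (-23.305) = -19.695
Substitute f_C = 0.587 − f_B:
f_B·(-50.8 − -15.3) = -19.695 − 0.587×(-15.3) = -10.714
f_B = -10.714 / -35.5 = 0.3018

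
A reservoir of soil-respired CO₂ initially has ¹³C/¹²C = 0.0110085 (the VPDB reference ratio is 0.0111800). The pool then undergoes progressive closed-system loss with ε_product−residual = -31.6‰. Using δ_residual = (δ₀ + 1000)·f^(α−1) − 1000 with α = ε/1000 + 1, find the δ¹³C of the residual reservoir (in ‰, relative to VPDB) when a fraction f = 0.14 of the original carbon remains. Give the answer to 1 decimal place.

47.8‰

δ₀ = (0.0110085/0.0111800 − 1)×1000 = (0.984660 − 1)×1000 = -15.340‰
α − 1 = ε/1000 = -0.0316
f^(α−1) = 0.14^(-0.0316) = 1.064100
δ_res = (-15.340 + 1000) × 1.064100 − 1000 = 1047.777 − 1000 = 47.78‰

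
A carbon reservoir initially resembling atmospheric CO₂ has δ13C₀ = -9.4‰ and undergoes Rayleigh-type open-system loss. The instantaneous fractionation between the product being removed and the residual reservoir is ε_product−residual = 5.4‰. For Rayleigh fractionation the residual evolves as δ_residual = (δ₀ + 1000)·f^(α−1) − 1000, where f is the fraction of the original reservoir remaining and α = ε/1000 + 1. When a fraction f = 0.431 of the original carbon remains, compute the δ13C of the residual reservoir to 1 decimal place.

-13.9‰

Rayleigh residual: δ_res = (δ₀ + 1000)·f^(α−1) − 1000
α = ε/1000 + 1 = 1.00540, so α − 1 = 0.00540
f^(α−1) = 0.431^(0.00540) = 0.995465
δ_res = (-9.4 + 1000) × 0.995465 − 1000 = 986.108 − 1000 = -13.89‰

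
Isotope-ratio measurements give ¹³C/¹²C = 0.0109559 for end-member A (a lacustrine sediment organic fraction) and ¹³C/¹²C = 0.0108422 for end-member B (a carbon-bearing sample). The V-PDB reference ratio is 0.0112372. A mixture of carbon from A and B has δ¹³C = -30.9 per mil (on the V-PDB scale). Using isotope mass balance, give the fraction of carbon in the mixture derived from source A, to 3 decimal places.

0.420

δ_A = (0.0109559/0.0112372 − 1)×1000 = (0.974967 − 1)×1000 = -25.033 per mil
δ_B = (0.0108422/0.0112372 − 1)×1000 = (0.964849 − 1)×1000 = -35.151 per mil
f_A = (δ_mix − δ_B)/(δ_A − δ_B) = (-30.9 − (-35.151))/(-25.033 − (-35.151))
f_A = 4.251 / 10.118 = 0.4201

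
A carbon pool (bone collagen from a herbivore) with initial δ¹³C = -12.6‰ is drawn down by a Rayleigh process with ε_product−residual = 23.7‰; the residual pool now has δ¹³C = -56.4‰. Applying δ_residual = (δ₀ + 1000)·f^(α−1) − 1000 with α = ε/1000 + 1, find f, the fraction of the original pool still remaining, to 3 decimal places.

α − 1 = ε/1000 = 0.0237
(δ_res + 1000)/(δ₀ + 1000) = (-56.4 + 1000)/(-12.6 + 1000) = 943.6/987.4 = 0.955641
f = 0.955641^(1/0.0237) = exp(ln(0.955641)/0.0237) = exp(-0.04537/0.0237)
f = exp(-1.9145) = 0.1474

0.147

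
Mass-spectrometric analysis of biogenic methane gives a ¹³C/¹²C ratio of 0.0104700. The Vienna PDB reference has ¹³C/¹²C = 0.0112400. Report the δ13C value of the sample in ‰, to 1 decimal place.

δ13C = (R_sample / R_standard − 1) × 1000
R_sample / R_standard = 0.0104700 / 0.0112400 = 0.931495
δ13C = (0.931495 − 1) × 1000 = -68.51‰

-68.5‰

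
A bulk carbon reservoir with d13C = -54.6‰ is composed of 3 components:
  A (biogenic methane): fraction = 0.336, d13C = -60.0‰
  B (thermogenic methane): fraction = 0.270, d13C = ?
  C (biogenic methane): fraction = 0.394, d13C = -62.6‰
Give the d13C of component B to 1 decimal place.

-36.2‰

Isotope mass balance: δ_bulk = Σ fᵢ·δᵢ.
-54.6 = 0.336×(-60.0) + 0.270×δ_B + 0.394×(-62.6)
0.270·δ_B = -54.6 − (-44.824) = -9.776
δ_B = -9.776 / 0.270 = -36.21‰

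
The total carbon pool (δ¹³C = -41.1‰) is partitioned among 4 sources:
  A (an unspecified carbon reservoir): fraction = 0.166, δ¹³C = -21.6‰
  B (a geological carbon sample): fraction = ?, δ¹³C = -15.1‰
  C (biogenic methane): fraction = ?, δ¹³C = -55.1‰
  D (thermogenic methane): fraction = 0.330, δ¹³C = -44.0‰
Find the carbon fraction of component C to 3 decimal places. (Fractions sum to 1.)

Let f_C and f_B be the unknown fractions; fractions sum to 1 so f_C + f_B = 0.504.
Mass balance: Σ fᵢ·δᵢ = δ_bulk ⇒ f_C·(-55.1) + f_B·(-15.1) = -41.1 − (-18.106) = -22.994
Substitute f_B = 0.504 − f_C:
f_C·(-55.1 − -15.1) = -22.994 − 0.504×(-15.1) = -15.384
f_C = -15.384 / -40.0 = 0.3846

0.385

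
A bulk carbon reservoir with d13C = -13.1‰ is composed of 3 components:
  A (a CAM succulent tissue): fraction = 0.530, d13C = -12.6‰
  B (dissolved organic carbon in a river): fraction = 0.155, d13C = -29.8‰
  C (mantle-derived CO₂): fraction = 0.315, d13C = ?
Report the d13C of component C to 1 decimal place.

Isotope mass balance: δ_bulk = Σ fᵢ·δᵢ.
-13.1 = 0.530×(-12.6) + 0.155×(-29.8) + 0.315×δ_C
0.315·δ_C = -13.1 − (-11.297) = -1.803
δ_C = -1.803 / 0.315 = -5.72‰

-5.7‰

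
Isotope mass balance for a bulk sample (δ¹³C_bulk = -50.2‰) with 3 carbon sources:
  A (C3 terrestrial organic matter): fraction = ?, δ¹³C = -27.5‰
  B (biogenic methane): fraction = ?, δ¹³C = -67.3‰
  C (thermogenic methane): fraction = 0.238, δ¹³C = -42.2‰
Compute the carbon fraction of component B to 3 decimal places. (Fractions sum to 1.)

0.482

Let f_B and f_A be the unknown fractions; fractions sum to 1 so f_B + f_A = 0.762.
Mass balance: Σ fᵢ·δᵢ = δ_bulk ⇒ f_B·(-67.3) + f_A·(-27.5) = -50.2 − (-10.044) = -40.156
Substitute f_A = 0.762 − f_B:
f_B·(-67.3 − -27.5) = -40.156 − 0.762×(-27.5) = -19.201
f_B = -19.201 / -39.8 = 0.4824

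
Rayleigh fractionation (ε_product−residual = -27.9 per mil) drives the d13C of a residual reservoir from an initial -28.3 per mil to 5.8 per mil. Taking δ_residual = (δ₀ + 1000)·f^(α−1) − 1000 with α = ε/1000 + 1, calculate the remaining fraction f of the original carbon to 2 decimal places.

0.29

α − 1 = ε/1000 = -0.0279
(δ_res + 1000)/(δ₀ + 1000) = (5.8 + 1000)/(-28.3 + 1000) = 1005.8/971.7 = 1.035093
f = 1.035093^(1/-0.0279) = exp(ln(1.035093)/-0.0279) = exp(0.03449/-0.0279)
f = exp(-1.2363) = 0.2905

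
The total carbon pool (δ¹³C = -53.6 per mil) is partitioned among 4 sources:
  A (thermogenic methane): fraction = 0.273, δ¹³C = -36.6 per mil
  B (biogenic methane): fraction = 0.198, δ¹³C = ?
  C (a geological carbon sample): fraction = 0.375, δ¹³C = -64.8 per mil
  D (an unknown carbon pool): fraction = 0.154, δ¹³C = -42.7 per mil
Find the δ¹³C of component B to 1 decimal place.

-64.3 per mil

Isotope mass balance: δ_bulk = Σ fᵢ·δᵢ.
-53.6 = 0.273×(-36.6) + 0.198×δ_B + 0.375×(-64.8) + 0.154×(-42.7)
0.198·δ_B = -53.6 − (-40.868) = -12.732
δ_B = -12.732 / 0.198 = -64.31 per mil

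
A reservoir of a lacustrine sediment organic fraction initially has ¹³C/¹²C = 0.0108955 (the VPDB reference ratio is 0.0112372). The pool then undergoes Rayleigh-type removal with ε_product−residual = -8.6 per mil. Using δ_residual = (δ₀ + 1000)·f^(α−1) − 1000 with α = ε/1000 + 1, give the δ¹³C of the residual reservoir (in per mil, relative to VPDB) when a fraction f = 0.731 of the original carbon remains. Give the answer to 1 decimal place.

-27.8 per mil

δ₀ = (0.0108955/0.0112372 − 1)×1000 = (0.969592 − 1)×1000 = -30.408 per mil
α − 1 = ε/1000 = -0.0086
f^(α−1) = 0.731^(-0.0086) = 1.002698
δ_res = (-30.408 + 1000) × 1.002698 − 1000 = 972.208 − 1000 = -27.79 per mil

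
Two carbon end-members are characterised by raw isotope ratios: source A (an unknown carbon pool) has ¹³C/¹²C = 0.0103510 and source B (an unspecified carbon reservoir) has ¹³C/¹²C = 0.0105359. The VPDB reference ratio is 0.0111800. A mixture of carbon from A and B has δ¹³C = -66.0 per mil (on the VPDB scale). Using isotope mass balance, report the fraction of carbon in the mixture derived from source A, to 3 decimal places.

0.507

δ_A = (0.0103510/0.0111800 − 1)×1000 = (0.925850 − 1)×1000 = -74.150 per mil
δ_B = (0.0105359/0.0111800 − 1)×1000 = (0.942388 − 1)×1000 = -57.612 per mil
f_A = (δ_mix − δ_B)/(δ_A − δ_B) = (-66.0 − (-57.612))/(-74.150 − (-57.612))
f_A = -8.388 / -16.538 = 0.5072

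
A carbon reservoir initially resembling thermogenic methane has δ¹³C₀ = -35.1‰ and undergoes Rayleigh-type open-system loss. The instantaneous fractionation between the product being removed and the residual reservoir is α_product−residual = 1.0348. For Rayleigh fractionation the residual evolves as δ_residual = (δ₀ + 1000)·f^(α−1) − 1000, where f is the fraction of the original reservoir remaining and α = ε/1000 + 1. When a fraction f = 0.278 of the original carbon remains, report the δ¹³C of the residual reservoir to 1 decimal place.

-77.1‰

Rayleigh residual: δ_res = (δ₀ + 1000)·f^(α−1) − 1000
α − 1 = 0.03480
f^(α−1) = 0.278^(0.03480) = 0.956429
δ_res = (-35.1 + 1000) × 0.956429 − 1000 = 922.858 − 1000 = -77.14‰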